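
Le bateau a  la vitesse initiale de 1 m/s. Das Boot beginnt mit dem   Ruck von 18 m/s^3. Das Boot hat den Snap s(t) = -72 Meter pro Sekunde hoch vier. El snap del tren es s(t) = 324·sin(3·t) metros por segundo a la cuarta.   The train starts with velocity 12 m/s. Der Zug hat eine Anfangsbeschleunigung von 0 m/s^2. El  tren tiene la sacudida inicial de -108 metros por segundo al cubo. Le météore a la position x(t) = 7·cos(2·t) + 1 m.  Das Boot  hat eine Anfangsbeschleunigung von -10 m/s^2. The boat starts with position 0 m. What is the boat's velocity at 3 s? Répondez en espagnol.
Partiendo del snap s(t) = -72, tomamos 3 integrales. La antiderivada del snap es la sacudida. Usando j(0) = 18, obtenemos j(t) = 18 - 72·t. La integral de la sacudida es la aceleración. Usando a(0) = -10, obtenemos a(t) = -36·t^2 + 18·t - 10. La integral de la aceleración es la velocidad. Usando v(0) = 1, obtenemos v(t) = -12·t^3 + 9·t^2 - 10·t + 1. De la ecuación de la velocidad v(t) = -12·t^3 + 9·t^2 - 10·t + 1, sustituimos t = 3 para obtener v = -272.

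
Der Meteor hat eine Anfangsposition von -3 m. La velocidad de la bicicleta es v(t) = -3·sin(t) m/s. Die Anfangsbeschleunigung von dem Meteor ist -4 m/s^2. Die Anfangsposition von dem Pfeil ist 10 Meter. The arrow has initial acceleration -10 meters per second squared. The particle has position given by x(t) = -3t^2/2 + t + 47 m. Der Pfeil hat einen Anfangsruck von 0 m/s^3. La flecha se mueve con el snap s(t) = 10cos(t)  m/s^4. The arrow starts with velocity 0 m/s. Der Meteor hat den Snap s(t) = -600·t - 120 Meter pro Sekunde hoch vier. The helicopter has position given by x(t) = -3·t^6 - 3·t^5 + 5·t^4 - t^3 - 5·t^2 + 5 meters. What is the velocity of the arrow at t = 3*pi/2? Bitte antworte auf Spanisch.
Necesitamos integrar nuestra ecuación del snap s(t) = 10·cos(t) 3 veces. La antiderivada del snap, con j(0) = 0, da la sacudida: j(t) = 10·sin(t). La integral de la sacudida es la aceleración. Usando a(0) = -10, obtenemos a(t) = -10·cos(t). La antiderivada de la aceleración es la velocidad. Usando v(0) = 0, obtenemos v(t) = -10·sin(t). De la ecuación de la velocidad v(t) = -10·sin(t), sustituimos t = 3*pi/2 para obtener v = 10.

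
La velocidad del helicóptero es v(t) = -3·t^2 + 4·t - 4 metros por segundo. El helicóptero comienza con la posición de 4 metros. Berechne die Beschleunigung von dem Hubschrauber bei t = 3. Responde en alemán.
Um dies zu lösen, müssen wir 1 Ableitung unserer Gleichung für die Geschwindigkeit v(t) = -3·t^2 + 4·t - 4 nehmen. Die Ableitung von der Geschwindigkeit ergibt die Beschleunigung: a(t) = 4 - 6·t. Aus der Gleichung für die Beschleunigung a(t) = 4 - 6·t, setzen wir t = 3 ein und erhalten a = -14.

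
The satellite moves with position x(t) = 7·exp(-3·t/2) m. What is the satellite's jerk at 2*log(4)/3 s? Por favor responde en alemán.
Wir müssen unsere Gleichung für die Position x(t) = 7·exp(-3·t/2) 3-mal ableiten. Die Ableitung von der Position ergibt die Geschwindigkeit: v(t) = -21·exp(-3·t/2)/2. Mit d/dt von v(t) finden wir a(t) = 63·exp(-3·t/2)/4. Die Ableitung von der Beschleunigung ergibt den Ruck: j(t) = -189·exp(-3·t/2)/8. Mit j(t) = -189·exp(-3·t/2)/8 und Einsetzen von t = 2*log(4)/3, finden wir j = -189/32.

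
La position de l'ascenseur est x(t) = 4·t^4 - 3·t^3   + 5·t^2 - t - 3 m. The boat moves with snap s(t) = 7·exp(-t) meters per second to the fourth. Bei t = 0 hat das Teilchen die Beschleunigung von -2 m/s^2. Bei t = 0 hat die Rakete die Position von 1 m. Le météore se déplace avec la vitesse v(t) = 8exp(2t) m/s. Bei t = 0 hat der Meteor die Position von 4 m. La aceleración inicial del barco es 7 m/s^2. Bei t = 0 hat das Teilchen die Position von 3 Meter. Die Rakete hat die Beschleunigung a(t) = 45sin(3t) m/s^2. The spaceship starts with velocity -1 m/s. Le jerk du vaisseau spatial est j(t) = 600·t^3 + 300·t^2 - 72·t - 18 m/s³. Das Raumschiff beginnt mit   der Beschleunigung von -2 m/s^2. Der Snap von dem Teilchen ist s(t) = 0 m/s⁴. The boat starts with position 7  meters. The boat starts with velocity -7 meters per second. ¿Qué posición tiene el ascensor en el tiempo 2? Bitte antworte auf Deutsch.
Wir haben die Position x(t) = 4·t^4 - 3·t^3 + 5·t^2 - t - 3. Durch Einsetzen von t = 2: x(2) = 55.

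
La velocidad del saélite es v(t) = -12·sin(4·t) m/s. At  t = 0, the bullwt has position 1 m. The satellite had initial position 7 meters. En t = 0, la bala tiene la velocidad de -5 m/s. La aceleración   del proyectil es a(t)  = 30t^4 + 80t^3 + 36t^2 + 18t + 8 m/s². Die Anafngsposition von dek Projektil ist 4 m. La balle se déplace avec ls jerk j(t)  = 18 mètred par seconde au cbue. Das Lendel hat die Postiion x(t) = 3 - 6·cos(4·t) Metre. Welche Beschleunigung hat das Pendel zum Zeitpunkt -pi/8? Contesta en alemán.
Um dies zu lösen, müssen wir 2 Ableitungen unserer Gleichung für die Position x(t) = 3 - 6·cos(4·t) nehmen. Mit d/dt von x(t) finden wir v(t) = 24·sin(4·t). Durch Ableiten von der Geschwindigkeit erhalten wir die Beschleunigung: a(t) = 96·cos(4·t). Mit a(t) = 96·cos(4·t) und Einsetzen von t = -pi/8, finden wir a = 0.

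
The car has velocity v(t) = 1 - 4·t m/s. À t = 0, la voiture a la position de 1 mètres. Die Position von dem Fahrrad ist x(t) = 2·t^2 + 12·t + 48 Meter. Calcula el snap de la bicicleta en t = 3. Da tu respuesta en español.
Para resolver esto, necesitamos tomar 4 derivadas de nuestra ecuación de la posición x(t) = 2·t^2 + 12·t + 48. Tomando d/dt de x(t), encontramos v(t) = 4·t + 12. Derivando la velocidad, obtenemos la aceleración: a(t) = 4. La derivada de la aceleración da la sacudida: j(t) = 0. La derivada de la sacudida da el snap: s(t) = 0. Usando s(t) = 0 y sustituyendo t = 3, encontramos s = 0.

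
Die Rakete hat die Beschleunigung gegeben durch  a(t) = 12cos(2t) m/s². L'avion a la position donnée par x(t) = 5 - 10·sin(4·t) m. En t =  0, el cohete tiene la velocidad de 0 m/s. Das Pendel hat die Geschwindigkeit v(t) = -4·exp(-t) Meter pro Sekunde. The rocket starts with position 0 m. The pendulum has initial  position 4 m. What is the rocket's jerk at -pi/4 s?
To solve this, we need to take 1 derivative of our acceleration equation a(t) = 12·cos(2·t). Taking d/dt of a(t), we find j(t) = -24·sin(2·t). From the given jerk equation j(t) = -24·sin(2·t), we substitute t = -pi/4 to get j = 24.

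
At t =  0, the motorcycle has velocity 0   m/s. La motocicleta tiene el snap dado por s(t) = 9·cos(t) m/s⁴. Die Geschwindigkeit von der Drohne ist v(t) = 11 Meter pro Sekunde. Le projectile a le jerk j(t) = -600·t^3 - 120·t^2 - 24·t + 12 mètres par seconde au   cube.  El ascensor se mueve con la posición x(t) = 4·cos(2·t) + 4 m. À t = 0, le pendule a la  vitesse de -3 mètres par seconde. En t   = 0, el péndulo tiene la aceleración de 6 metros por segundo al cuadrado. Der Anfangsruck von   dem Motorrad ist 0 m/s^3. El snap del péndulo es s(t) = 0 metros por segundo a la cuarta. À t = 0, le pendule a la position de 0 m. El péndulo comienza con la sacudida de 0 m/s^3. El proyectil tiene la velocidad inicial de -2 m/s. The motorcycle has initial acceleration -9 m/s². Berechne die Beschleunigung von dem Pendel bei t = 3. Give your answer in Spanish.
Debemos encontrar la antiderivada de nuestra ecuación del snap s(t) = 0 2 veces. Tomando ∫s(t)dt y aplicando j(0) = 0, encontramos j(t) = 0. La antiderivada de la sacudida es la aceleración. Usando a(0) = 6, obtenemos a(t) = 6. Usando a(t) = 6 y sustituyendo t = 3, encontramos a = 6.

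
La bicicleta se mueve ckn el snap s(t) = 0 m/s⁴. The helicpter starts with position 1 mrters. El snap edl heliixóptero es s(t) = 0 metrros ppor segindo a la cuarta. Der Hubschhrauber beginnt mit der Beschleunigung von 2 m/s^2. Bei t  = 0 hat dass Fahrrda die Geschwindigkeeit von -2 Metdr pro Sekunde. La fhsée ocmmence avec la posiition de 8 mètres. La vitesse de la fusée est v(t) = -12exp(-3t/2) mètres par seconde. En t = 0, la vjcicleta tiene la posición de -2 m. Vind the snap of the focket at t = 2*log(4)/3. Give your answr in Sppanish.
Debemos derivar nuestra ecuación de la velocidad v(t) = -12·exp(-3·t/2) 3 veces. Derivando la velocidad, obtenemos la aceleración: a(t) = 18·exp(-3·t/2). La derivada de la aceleración da la sacudida: j(t) = -27·exp(-3·t/2). La derivada de la sacudida da el snap: s(t) = 81·exp(-3·t/2)/2. Tenemos el snap s(t) = 81·exp(-3·t/2)/2. Sustituyendo t = 2*log(4)/3: s(2*log(4)/3) = 81/8.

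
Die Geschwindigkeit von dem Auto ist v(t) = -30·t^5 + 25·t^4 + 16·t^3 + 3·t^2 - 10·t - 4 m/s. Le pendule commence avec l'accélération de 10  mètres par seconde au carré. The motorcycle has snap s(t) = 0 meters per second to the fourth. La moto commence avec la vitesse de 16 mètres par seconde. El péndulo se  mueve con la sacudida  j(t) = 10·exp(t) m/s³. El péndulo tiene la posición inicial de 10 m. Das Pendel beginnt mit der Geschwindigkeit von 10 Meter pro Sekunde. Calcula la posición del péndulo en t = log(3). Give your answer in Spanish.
Partiendo de la sacudida j(t) = 10·exp(t), tomamos 3 integrales. La integral de la sacudida, con a(0) = 10, da la aceleración: a(t) = 10·exp(t). Integrando la aceleración y usando la condición inicial v(0) = 10, obtenemos v(t) = 10·exp(t). Integrando la velocidad y usando la condición inicial x(0) = 10, obtenemos x(t) = 10·exp(t). Usando x(t) = 10·exp(t) y sustituyendo t = log(3), encontramos x = 30.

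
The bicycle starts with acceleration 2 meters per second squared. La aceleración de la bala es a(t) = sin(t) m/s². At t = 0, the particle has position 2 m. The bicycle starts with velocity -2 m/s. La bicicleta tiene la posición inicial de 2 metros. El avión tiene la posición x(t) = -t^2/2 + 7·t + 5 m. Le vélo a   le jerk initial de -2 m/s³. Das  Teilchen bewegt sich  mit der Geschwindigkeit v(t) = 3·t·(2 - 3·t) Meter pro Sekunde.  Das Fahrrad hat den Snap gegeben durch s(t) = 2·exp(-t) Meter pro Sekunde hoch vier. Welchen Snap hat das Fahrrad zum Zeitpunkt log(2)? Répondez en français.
Nous avons le snap s(t) = 2·exp(-t). En substituant t = log(2): s(log(2)) = 1.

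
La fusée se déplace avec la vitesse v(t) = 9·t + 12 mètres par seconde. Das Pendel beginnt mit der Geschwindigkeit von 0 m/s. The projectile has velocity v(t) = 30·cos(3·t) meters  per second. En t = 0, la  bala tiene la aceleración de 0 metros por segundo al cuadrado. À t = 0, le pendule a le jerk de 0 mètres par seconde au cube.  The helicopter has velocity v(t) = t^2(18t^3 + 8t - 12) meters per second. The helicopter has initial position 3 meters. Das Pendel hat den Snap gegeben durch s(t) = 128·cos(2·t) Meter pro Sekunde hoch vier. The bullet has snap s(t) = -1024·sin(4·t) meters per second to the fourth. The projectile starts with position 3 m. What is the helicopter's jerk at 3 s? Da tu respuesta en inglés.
Starting from velocity v(t) = t^2·(18·t^3 + 8·t - 12), we take 2 derivatives. Differentiating velocity, we get acceleration: a(t) = t^2·(54·t^2 + 8) + 2·t·(18·t^3 + 8·t - 12). The derivative of acceleration gives jerk: j(t) = 144·t^3 + 4·t·(54·t^2 + 8) + 16·t - 24. From the given jerk equation j(t) = 144·t^3 + 4·t·(54·t^2 + 8) + 16·t - 24, we substitute t = 3 to get j = 9840.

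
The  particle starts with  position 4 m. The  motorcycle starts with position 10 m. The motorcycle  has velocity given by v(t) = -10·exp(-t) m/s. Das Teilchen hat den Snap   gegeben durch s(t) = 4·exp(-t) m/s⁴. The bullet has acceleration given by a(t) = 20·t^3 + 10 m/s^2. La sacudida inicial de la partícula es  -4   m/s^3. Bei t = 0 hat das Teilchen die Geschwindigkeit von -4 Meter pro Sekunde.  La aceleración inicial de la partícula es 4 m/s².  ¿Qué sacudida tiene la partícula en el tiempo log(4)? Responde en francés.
En partant du snap s(t) = 4·exp(-t), nous prenons 1 intégrale. En prenant ∫s(t)dt et en appliquant j(0) = -4, nous trouvons j(t) = -4·exp(-t). De l'équation du jerk j(t) = -4·exp(-t), nous substituons t = log(4) pour obtenir j = -1.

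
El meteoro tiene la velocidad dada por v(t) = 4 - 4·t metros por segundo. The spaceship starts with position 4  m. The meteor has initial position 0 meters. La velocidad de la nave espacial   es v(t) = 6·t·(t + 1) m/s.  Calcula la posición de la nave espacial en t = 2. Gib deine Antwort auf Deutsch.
Wir müssen das Integral unserer Gleichung für die Geschwindigkeit v(t) = 6·t·(t + 1) 1-mal finden. Die Stammfunktion von der Geschwindigkeit ist die Position. Mit x(0) = 4 erhalten wir x(t) = 2·t^3 + 3·t^2 + 4. Wir haben die Position x(t) = 2·t^3 + 3·t^2 + 4. Durch Einsetzen von t = 2: x(2) = 32.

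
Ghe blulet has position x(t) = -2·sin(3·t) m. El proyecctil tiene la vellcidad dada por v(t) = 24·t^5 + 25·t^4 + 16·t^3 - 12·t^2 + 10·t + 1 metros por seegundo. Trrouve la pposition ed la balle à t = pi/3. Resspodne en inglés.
We have position x(t) = -2·sin(3·t). Substituting t = pi/3: x(pi/3) = 0.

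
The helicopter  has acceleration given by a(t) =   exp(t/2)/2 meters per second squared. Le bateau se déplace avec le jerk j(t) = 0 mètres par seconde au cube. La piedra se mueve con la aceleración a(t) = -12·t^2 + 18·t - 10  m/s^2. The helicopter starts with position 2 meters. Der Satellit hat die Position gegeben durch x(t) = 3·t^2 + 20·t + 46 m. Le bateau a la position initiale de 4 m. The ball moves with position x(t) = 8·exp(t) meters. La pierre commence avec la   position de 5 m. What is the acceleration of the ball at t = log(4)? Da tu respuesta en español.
Debemos derivar nuestra ecuación de la posición x(t) = 8·exp(t) 2 veces. Tomando d/dt de x(t), encontramos v(t) = 8·exp(t). Tomando d/dt de v(t), encontramos a(t) = 8·exp(t). De la ecuación de la aceleración a(t) = 8·exp(t), sustituimos t = log(4) para obtener a = 32.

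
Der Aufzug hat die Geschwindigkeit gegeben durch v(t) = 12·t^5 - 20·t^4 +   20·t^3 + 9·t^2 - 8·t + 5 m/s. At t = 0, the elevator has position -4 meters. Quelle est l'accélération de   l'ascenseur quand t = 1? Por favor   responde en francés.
Pour résoudre ceci, nous devons prendre 1 dérivée de notre équation de la vitesse v(t) = 12·t^5 - 20·t^4 + 20·t^3 + 9·t^2 - 8·t + 5. En dérivant la vitesse, nous obtenons l'accélération: a(t) = 60·t^4 - 80·t^3 + 60·t^2 + 18·t - 8. En utilisant a(t) = 60·t^4 - 80·t^3 + 60·t^2 + 18·t - 8 et en substituant t = 1, nous trouvons a = 50.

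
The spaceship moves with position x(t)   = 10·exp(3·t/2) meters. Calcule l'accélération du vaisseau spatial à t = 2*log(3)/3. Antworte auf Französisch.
En partant de la position x(t) = 10·exp(3·t/2), nous prenons 2 dérivées. La dérivée de la position donne la vitesse: v(t) = 15·exp(3·t/2). En dérivant la vitesse, nous obtenons l'accélération: a(t) = 45·exp(3·t/2)/2. Nous avons l'accélération a(t) = 45·exp(3·t/2)/2. En substituant t = 2*log(3)/3: a(2*log(3)/3) = 135/2.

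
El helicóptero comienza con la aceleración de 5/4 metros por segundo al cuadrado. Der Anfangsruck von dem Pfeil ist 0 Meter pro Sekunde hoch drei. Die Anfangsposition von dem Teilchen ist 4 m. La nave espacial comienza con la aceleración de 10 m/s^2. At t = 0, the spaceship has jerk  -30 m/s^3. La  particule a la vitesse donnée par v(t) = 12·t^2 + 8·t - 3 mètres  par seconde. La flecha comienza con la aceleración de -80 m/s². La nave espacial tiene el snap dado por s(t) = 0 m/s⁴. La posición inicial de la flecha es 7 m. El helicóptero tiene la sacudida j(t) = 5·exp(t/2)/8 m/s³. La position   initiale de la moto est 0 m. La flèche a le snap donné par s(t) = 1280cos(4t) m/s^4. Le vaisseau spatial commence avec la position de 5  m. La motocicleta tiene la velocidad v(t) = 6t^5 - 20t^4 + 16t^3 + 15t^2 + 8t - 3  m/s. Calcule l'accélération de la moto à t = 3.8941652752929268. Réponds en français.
Nous devons dériver notre équation de la vitesse v(t) = 6·t^5 - 20·t^4 + 16·t^3 + 15·t^2 + 8·t - 3 1 fois. En dérivant la vitesse, nous obtenons l'accélération: a(t) = 30·t^4 - 80·t^3 + 48·t^2 + 30·t + 8. Nous avons l'accélération a(t) = 30·t^4 - 80·t^3 + 48·t^2 + 30·t + 8. En substituant t = 3.8941652752929268: a(3.8941652752929268) = 3027.35220978889.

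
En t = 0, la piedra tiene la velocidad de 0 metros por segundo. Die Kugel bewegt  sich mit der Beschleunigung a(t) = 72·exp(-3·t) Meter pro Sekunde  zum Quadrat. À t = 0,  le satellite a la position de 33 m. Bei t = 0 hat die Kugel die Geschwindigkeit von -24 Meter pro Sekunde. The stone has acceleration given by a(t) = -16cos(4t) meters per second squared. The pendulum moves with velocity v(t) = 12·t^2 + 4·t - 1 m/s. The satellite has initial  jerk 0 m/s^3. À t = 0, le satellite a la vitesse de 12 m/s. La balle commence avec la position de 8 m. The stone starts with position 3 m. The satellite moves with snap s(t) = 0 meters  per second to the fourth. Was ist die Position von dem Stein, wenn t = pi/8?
Ausgehend von der Beschleunigung a(t) = -16·cos(4·t), nehmen wir 2 Integrale. Mit ∫a(t)dt und Anwendung von v(0) = 0, finden wir v(t) = -4·sin(4·t). Das Integral von der Geschwindigkeit, mit x(0) = 3, ergibt die Position: x(t) = cos(4·t) + 2. Aus der Gleichung für die Position x(t) = cos(4·t) + 2, setzen wir t = pi/8 ein und erhalten x = 2.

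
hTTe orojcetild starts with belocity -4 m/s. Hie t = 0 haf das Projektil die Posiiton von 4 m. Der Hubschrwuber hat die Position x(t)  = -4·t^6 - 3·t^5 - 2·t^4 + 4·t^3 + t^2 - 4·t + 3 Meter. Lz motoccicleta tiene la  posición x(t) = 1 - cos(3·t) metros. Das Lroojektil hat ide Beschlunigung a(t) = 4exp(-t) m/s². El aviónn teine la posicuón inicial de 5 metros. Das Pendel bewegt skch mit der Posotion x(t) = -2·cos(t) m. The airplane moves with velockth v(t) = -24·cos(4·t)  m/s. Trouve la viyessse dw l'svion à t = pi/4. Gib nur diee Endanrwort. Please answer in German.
Bei t = pi/4, v = 24.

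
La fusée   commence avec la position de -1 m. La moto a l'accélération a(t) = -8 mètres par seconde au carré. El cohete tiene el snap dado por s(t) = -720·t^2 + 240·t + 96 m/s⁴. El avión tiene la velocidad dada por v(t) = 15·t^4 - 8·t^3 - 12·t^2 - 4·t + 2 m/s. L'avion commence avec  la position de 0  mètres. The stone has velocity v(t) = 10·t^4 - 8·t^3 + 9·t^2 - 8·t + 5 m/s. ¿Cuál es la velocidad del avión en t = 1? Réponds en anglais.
We have velocity v(t) = 15·t^4 - 8·t^3 - 12·t^2 - 4·t + 2. Substituting t = 1: v(1) = -7.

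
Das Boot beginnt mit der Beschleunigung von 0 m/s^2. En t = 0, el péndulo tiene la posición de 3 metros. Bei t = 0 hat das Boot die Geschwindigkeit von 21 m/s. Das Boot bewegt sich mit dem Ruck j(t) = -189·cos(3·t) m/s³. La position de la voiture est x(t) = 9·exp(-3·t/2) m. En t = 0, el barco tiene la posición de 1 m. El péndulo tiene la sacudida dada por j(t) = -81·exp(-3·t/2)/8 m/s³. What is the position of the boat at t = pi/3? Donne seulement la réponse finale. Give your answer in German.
Die Antwort ist 1.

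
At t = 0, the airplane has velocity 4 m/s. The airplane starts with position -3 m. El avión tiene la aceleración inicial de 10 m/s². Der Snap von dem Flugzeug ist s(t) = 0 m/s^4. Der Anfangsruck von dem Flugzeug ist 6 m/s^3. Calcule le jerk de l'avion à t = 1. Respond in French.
Nous devons trouver la primitive de notre équation du snap s(t) = 0 1 fois. L'intégrale du snap, avec j(0) = 6, donne le jerk: j(t) = 6. De l'équation du jerk j(t) = 6, nous substituons t = 1 pour obtenir j = 6.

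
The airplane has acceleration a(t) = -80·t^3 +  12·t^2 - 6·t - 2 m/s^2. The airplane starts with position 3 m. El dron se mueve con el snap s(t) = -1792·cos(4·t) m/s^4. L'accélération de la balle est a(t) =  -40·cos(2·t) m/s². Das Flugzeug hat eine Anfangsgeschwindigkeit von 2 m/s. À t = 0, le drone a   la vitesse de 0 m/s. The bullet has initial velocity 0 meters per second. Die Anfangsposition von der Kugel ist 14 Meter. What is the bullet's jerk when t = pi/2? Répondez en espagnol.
Debemos derivar nuestra ecuación de la aceleración a(t) = -40·cos(2·t) 1 vez. Tomando d/dt de a(t), encontramos j(t) = 80·sin(2·t). Tenemos la sacudida j(t) = 80·sin(2·t). Sustituyendo t = pi/2: j(pi/2) = 0.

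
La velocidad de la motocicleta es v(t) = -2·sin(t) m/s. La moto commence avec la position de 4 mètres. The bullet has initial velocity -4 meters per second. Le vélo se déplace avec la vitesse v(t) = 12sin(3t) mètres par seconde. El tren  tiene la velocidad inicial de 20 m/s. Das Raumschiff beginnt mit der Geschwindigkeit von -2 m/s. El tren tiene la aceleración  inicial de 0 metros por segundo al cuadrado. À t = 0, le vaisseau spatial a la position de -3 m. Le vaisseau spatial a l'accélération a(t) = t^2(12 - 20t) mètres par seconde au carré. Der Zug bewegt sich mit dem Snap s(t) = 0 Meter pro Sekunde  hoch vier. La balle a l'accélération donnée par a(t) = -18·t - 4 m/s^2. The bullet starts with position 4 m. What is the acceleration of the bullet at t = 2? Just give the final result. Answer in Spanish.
La respuesta es -40.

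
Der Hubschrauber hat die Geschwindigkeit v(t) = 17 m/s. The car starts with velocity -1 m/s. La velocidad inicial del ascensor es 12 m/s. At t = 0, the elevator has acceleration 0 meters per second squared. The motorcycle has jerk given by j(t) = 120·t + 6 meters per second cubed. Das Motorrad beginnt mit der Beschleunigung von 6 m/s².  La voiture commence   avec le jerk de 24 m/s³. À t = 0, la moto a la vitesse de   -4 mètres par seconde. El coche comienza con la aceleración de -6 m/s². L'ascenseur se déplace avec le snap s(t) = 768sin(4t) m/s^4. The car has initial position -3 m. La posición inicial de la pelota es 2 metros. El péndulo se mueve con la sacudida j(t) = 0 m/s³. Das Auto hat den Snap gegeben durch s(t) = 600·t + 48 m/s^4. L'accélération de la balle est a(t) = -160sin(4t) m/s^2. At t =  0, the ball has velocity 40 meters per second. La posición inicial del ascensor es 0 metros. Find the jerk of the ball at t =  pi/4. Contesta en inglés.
Starting from acceleration a(t) = -160·sin(4·t), we take 1 derivative. Differentiating acceleration, we get jerk: j(t) = -640·cos(4·t). Using j(t) = -640·cos(4·t) and substituting t = pi/4, we find j = 640.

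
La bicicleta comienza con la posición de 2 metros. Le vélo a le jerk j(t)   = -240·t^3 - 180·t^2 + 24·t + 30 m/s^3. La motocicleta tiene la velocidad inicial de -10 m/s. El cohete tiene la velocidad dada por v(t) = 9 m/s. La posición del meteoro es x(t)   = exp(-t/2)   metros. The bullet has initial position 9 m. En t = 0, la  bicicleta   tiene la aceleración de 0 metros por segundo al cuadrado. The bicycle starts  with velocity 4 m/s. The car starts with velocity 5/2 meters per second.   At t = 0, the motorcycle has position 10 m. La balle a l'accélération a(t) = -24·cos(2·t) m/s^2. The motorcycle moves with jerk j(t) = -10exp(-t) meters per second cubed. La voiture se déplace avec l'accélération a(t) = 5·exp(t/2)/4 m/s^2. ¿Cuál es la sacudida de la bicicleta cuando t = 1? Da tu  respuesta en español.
Usando j(t) = -240·t^3 - 180·t^2 + 24·t + 30 y sustituyendo t = 1, encontramos j = -366.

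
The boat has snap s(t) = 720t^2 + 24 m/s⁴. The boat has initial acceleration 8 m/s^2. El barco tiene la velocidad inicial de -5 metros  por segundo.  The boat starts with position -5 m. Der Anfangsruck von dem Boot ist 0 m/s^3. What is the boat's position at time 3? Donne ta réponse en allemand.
Wir müssen unsere Gleichung für den Snap s(t) = 720·t^2 + 24 4-mal integrieren. Durch Integration von dem Snap und Verwendung der Anfangsbedingung j(0) = 0, erhalten wir j(t) = 240·t^3 + 24·t. Mit ∫j(t)dt und Anwendung von a(0) = 8, finden wir a(t) = 60·t^4 + 12·t^2 + 8. Durch Integration von der Beschleunigung und Verwendung der Anfangsbedingung v(0) = -5, erhalten wir v(t) = 12·t^5 + 4·t^3 + 8·t - 5. Durch Integration von der Geschwindigkeit und Verwendung der Anfangsbedingung x(0) = -5, erhalten wir x(t) = 2·t^6 + t^4 + 4·t^2 - 5·t - 5. Aus der Gleichung für die Position x(t) = 2·t^6 + t^4 + 4·t^2 - 5·t - 5, setzen wir t = 3 ein und erhalten x = 1555.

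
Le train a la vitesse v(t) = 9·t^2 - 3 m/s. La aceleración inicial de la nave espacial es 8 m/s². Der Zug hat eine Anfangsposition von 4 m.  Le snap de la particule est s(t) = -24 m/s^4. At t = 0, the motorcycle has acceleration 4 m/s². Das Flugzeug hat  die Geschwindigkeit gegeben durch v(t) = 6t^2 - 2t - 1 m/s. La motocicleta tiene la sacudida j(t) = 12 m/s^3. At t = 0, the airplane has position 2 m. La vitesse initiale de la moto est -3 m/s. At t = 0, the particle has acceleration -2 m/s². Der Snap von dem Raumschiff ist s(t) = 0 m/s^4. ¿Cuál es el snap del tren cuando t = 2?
Partiendo de la velocidad v(t) = 9·t^2 - 3, tomamos 3 derivadas. Tomando d/dt de v(t), encontramos a(t) = 18·t. La derivada de la aceleración da la sacudida: j(t) = 18. Derivando la sacudida, obtenemos el snap: s(t) = 0. Usando s(t) = 0 y sustituyendo t = 2, encontramos s = 0.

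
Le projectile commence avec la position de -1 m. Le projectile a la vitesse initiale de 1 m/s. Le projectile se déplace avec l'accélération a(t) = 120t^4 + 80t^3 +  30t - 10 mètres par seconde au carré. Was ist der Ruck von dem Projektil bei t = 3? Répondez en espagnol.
Partiendo de la aceleración a(t) = 120·t^4 + 80·t^3 + 30·t - 10, tomamos 1 derivada. La derivada de la aceleración da la sacudida: j(t) = 480·t^3 + 240·t^2 + 30. Tenemos la sacudida j(t) = 480·t^3 + 240·t^2 + 30. Sustituyendo t = 3: j(3) = 15150.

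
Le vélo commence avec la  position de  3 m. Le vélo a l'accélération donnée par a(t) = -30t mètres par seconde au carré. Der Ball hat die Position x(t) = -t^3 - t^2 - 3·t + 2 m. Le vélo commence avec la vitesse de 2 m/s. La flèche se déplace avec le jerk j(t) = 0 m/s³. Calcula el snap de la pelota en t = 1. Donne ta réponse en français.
En partant de la position x(t) = -t^3 - t^2 - 3·t + 2, nous prenons 4 dérivées. En prenant d/dt de x(t), nous trouvons v(t) = -3·t^2 - 2·t - 3. En prenant d/dt de v(t), nous trouvons a(t) = -6·t - 2. La dérivée de l'accélération donne le jerk: j(t) = -6. La dérivée du jerk donne le snap: s(t) = 0. De l'équation du snap s(t) = 0, nous substituons t = 1 pour obtenir s = 0.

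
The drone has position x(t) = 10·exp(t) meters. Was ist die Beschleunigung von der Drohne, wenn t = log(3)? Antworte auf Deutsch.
Ausgehend von der Position x(t) = 10·exp(t), nehmen wir 2 Ableitungen. Durch Ableiten von der Position erhalten wir die Geschwindigkeit: v(t) = 10·exp(t). Die Ableitung von der Geschwindigkeit ergibt die Beschleunigung: a(t) = 10·exp(t). Mit a(t) = 10·exp(t) und Einsetzen von t = log(3), finden wir a = 30.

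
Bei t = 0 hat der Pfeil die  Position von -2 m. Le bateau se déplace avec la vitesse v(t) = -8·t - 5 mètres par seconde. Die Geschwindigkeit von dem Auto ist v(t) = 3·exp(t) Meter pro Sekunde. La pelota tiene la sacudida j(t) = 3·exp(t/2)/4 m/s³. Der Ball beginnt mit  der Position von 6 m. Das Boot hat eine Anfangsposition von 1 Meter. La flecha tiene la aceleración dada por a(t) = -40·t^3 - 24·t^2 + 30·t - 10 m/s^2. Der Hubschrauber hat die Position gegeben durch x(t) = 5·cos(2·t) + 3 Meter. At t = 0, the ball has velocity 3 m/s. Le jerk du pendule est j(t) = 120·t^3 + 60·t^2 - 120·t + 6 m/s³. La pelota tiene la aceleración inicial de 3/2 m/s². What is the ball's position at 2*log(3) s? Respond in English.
We must find the integral of our jerk equation j(t) = 3·exp(t/2)/4 3 times. The antiderivative of jerk is acceleration. Using a(0) = 3/2, we get a(t) = 3·exp(t/2)/2. Integrating acceleration and using the initial condition v(0) = 3, we get v(t) = 3·exp(t/2). The antiderivative of velocity, with x(0) = 6, gives position: x(t) = 6·exp(t/2). We have position x(t) = 6·exp(t/2). Substituting t = 2*log(3): x(2*log(3)) = 18.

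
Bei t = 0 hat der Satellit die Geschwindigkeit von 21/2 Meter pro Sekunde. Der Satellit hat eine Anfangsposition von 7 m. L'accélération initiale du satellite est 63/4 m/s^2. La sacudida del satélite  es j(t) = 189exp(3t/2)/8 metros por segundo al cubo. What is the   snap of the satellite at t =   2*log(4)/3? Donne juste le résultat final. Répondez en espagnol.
La respuesta es 567/4.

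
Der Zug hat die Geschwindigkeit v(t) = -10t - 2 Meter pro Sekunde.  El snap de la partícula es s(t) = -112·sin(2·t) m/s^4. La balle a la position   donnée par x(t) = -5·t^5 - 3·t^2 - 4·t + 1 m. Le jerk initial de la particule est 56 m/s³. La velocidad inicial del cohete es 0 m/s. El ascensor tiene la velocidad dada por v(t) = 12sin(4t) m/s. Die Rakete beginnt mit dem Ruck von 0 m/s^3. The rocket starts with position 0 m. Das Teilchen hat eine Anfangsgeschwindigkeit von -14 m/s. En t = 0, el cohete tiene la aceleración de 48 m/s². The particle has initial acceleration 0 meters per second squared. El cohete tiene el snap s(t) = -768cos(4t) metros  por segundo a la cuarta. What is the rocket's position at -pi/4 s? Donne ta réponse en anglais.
To find the answer, we compute 4 antiderivatives of s(t) = -768·cos(4·t). Taking ∫s(t)dt and applying j(0) = 0, we find j(t) = -192·sin(4·t). The antiderivative of jerk, with a(0) = 48, gives acceleration: a(t) = 48·cos(4·t). Taking ∫a(t)dt and applying v(0) = 0, we find v(t) = 12·sin(4·t). Integrating velocity and using the initial condition x(0) = 0, we get x(t) = 3 - 3·cos(4·t). We have position x(t) = 3 - 3·cos(4·t). Substituting t = -pi/4: x(-pi/4) = 6.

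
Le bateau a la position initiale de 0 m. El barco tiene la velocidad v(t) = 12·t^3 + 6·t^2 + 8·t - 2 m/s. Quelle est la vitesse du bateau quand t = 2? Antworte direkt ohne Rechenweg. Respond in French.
La vitesse à t = 2 est v = 134.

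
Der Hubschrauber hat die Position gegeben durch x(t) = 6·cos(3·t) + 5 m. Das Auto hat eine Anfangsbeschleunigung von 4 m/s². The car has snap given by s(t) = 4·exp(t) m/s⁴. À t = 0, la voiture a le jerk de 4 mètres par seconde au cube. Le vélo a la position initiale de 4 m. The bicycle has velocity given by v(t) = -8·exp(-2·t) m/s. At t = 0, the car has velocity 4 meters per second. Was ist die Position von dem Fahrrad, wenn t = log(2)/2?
Wir müssen das Integral unserer Gleichung für die Geschwindigkeit v(t) = -8·exp(-2·t) 1-mal finden. Die Stammfunktion von der Geschwindigkeit ist die Position. Mit x(0) = 4 erhalten wir x(t) = 4·exp(-2·t). Wir haben die Position x(t) = 4·exp(-2·t). Durch Einsetzen von t = log(2)/2: x(log(2)/2) = 2.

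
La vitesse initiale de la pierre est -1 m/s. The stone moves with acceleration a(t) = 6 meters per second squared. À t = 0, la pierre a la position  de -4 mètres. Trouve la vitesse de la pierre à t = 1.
En partant de l'accélération a(t) = 6, nous prenons 1 primitive. L'intégrale de l'accélération, avec v(0) = -1, donne la vitesse: v(t) = 6·t - 1. En utilisant v(t) = 6·t - 1 et en substituant t = 1, nous trouvons v = 5.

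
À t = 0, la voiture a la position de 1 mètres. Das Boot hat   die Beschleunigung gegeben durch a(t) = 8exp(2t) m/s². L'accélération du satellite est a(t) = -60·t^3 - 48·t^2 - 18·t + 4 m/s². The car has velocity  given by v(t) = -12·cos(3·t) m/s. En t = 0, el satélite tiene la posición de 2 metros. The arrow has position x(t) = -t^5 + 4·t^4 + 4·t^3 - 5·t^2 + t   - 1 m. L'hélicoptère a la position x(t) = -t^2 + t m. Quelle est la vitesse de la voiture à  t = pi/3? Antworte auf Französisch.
En utilisant v(t) = -12·cos(3·t) et en substituant t = pi/3, nous trouvons v = 12.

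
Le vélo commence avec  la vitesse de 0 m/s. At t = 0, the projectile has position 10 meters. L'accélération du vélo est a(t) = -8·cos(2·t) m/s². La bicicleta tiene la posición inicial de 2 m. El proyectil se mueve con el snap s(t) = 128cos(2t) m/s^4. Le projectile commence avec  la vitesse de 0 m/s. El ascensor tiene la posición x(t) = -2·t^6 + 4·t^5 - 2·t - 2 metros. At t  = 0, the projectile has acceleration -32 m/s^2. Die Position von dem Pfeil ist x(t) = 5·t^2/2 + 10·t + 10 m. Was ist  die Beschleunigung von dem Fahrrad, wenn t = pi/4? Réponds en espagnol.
De la ecuación de la aceleración a(t) = -8·cos(2·t), sustituimos t = pi/4 para obtener a = 0.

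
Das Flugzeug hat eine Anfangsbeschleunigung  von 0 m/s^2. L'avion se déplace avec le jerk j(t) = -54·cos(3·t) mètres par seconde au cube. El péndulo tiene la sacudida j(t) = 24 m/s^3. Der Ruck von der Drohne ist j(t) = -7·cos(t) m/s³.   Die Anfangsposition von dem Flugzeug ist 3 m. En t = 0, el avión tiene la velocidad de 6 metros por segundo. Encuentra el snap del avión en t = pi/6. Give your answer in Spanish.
Para resolver esto, necesitamos tomar 1 derivada de nuestra ecuación de la sacudida j(t) = -54·cos(3·t). La derivada de la sacudida da el snap: s(t) = 162·sin(3·t). De la ecuación del snap s(t) = 162·sin(3·t), sustituimos t = pi/6 para obtener s = 162.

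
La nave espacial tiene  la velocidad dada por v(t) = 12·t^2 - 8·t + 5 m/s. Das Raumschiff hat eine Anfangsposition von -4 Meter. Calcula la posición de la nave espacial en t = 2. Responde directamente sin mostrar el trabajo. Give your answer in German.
Die Antwort ist 22.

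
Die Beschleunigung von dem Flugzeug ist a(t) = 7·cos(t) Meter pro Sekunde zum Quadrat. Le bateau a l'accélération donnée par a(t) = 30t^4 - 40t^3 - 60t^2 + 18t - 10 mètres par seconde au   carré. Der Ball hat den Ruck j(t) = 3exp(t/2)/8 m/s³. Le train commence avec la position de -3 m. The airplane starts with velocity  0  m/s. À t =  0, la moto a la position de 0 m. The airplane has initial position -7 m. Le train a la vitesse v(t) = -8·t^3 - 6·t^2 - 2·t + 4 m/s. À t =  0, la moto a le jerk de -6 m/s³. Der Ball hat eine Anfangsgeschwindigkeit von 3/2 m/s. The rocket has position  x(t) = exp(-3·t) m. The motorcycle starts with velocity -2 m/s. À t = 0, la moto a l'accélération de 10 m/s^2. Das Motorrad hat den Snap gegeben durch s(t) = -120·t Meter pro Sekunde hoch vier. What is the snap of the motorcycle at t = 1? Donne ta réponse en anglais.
Using s(t) = -120·t and substituting t = 1, we find s = -120.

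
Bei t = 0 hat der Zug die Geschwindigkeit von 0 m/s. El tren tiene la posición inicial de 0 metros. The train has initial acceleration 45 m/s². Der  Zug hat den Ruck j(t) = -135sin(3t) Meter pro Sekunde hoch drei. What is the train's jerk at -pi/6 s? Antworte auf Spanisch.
De la ecuación de la sacudida j(t) = -135·sin(3·t), sustituimos t = -pi/6 para obtener j = 135.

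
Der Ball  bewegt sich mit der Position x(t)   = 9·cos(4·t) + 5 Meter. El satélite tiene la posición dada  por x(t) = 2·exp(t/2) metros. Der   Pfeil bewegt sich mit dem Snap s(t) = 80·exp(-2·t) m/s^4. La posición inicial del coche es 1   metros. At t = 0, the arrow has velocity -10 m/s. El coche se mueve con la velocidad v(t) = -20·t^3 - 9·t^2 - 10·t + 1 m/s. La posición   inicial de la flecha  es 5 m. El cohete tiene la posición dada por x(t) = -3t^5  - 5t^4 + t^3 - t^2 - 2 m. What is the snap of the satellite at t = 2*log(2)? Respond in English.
To solve this, we need to take 4 derivatives of our position equation x(t) = 2·exp(t/2). The derivative of position gives velocity: v(t) = exp(t/2). Differentiating velocity, we get acceleration: a(t) = exp(t/2)/2. The derivative of acceleration gives jerk: j(t) = exp(t/2)/4. Taking d/dt of j(t), we find s(t) = exp(t/2)/8. From the given snap equation s(t) = exp(t/2)/8, we substitute t = 2*log(2) to get s = 1/4.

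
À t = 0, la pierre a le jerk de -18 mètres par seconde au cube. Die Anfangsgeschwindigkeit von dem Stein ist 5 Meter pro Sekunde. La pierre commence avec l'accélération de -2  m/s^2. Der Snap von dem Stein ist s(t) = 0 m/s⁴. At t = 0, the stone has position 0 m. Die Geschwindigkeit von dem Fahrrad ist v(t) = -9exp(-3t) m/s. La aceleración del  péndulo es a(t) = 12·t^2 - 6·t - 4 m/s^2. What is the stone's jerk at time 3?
To solve this, we need to take 1 integral of our snap equation s(t) = 0. The integral of snap, with j(0) = -18, gives jerk: j(t) = -18. We have jerk j(t) = -18. Substituting t = 3: j(3) = -18.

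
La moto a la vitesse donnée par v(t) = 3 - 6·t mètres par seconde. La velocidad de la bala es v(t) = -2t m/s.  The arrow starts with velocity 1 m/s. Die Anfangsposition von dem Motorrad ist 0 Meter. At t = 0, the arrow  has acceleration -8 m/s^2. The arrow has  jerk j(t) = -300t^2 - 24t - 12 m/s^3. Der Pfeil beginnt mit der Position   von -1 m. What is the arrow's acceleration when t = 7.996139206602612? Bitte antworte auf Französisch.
Pour résoudre ceci, nous devons prendre 1 primitive de notre équation du jerk j(t) = -300·t^2 - 24·t - 12. L'intégrale du jerk, avec a(0) = -8, donne l'accélération: a(t) = -100·t^3 - 12·t^2 - 12·t - 8. En utilisant a(t) = -100·t^3 - 12·t^2 - 12·t - 8 et en substituant t = 7.996139206602612, nous trouvons a = -51997.1211117726.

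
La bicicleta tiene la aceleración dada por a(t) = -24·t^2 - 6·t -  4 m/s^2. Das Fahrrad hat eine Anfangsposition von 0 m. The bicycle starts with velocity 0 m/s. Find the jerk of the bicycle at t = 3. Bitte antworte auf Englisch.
We must differentiate our acceleration equation a(t) = -24·t^2 - 6·t - 4 1 time. The derivative of acceleration gives jerk: j(t) = -48·t - 6. From the given jerk equation j(t) = -48·t - 6, we substitute t = 3 to get j = -150.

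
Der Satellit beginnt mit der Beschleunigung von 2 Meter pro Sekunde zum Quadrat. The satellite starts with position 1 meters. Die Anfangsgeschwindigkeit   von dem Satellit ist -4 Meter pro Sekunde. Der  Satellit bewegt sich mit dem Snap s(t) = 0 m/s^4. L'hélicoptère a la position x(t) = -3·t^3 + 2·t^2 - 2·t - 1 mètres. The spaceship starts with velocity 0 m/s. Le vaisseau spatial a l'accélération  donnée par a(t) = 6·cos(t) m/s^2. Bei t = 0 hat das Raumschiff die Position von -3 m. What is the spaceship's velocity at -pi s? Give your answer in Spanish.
Debemos encontrar la antiderivada de nuestra ecuación de la aceleración a(t) = 6·cos(t) 1 vez. La integral de la aceleración es la velocidad. Usando v(0) = 0, obtenemos v(t) = 6·sin(t). De la ecuación de la velocidad v(t) = 6·sin(t), sustituimos t = -pi para obtener v = 0.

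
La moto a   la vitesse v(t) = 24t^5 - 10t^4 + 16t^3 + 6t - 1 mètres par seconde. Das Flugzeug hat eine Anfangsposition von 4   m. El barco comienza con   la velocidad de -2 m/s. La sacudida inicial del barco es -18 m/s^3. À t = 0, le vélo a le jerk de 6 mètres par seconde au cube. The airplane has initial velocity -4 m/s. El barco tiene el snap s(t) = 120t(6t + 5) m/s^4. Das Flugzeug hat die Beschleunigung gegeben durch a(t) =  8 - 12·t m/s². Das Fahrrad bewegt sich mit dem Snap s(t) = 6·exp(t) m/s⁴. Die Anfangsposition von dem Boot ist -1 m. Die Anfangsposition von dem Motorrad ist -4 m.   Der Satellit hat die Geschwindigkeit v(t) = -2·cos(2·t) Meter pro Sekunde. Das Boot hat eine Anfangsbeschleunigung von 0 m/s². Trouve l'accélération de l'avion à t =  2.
De l'équation de l'accélération a(t) = 8 - 12·t, nous substituons t = 2 pour obtenir a = -16.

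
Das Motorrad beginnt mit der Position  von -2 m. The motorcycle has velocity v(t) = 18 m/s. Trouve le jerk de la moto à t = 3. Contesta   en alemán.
Ausgehend von der Geschwindigkeit v(t) = 18, nehmen wir 2 Ableitungen. Die Ableitung von der Geschwindigkeit ergibt die Beschleunigung: a(t) = 0. Die Ableitung von der Beschleunigung ergibt den Ruck: j(t) = 0. Mit j(t) = 0 und Einsetzen von t = 3, finden wir j = 0.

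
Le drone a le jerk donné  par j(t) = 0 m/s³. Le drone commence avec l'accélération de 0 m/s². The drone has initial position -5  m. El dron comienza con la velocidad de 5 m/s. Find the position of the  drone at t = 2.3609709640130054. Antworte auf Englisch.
To solve this, we need to take 3 integrals of our jerk equation j(t) = 0. Finding the antiderivative of j(t) and using a(0) = 0: a(t) = 0. Finding the antiderivative of a(t) and using v(0) = 5: v(t) = 5. The integral of velocity, with x(0) = -5, gives position: x(t) = 5·t - 5. We have position x(t) = 5·t - 5. Substituting t = 2.3609709640130054: x(2.3609709640130054) = 6.80485482006503.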